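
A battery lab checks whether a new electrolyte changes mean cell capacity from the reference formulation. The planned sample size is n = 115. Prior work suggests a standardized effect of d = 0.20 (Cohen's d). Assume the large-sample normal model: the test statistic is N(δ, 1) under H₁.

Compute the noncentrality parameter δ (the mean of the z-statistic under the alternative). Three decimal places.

The noncentrality parameter scales effect size by the design's sample-size factor: δ = d·√n = 0.20 × √115 = 2.1448

δ ≈ 2.145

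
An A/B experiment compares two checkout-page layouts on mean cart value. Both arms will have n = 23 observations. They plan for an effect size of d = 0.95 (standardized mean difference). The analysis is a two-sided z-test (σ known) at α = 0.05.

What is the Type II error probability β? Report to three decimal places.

Noncentrality parameter: λ = d·√(n/2) = 0.95 × √(23/2) = 3.2216
Critical value for a two-sided test at α = 0.05: z_{α/2} = 1.960.
Power = Φ(λ − 1.960) + Φ(−λ − 1.960) = Φ(1.262) + Φ(-5.182) = 0.8965 + 0.0000 = 0.8965.
Type II error: β = 1 − power = 1 − 0.8965 = 0.1035.

β ≈ 0.104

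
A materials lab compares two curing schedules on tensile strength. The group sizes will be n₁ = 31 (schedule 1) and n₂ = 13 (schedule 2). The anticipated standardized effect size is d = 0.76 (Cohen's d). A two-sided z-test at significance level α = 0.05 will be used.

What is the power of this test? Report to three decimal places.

Power ≈ 0.633

Noncentrality parameter: δ = d / √(1/n₁ + 1/n₂) = 0.76 / √(1/31 + 1/13) = 2.3001
Two-sided α = 0.05 → critical value z_{0.025} = 1.960.
Power = Φ(δ − 1.960) + Φ(−δ − 1.960) = Φ(0.340) + Φ(-4.260) = 0.6331 + 0.0000 = 0.6331.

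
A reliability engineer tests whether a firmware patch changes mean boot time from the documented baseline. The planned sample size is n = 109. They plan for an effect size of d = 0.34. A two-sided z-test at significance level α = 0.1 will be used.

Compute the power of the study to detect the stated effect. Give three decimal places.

Noncentrality parameter: δ = d·√n = 0.34 × √109 = 3.5497
Two-sided α = 0.1 → critical value z_{0.05} = 1.645.
Power = Φ(δ − 1.645) + Φ(−δ − 1.645) = Φ(1.905) + Φ(-5.195) = 0.9716 + 0.0000 = 0.9716.

Power ≈ 0.972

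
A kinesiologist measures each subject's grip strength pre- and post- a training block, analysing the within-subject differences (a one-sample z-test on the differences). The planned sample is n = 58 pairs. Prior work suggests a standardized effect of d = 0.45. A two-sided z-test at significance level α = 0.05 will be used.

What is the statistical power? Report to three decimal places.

Power ≈ 0.929

Noncentrality parameter: δ = d·√n = 0.45 × √58 = 3.4271
Critical value for a two-sided test at α = 0.05: z_{α/2} = 1.960.
Power = Φ(δ − 1.960) + Φ(−δ − 1.960) = Φ(1.467) + Φ(-5.387) = 0.9288 + 0.0000 = 0.9288.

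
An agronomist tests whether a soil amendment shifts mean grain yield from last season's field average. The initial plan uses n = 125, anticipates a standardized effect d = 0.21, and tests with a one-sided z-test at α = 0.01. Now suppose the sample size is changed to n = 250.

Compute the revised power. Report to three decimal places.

With n = 250: δ = d·√n = 0.21 × √250 = 3.3204. Critical value z_{0.01} = 2.326.
Revised power = Φ(δ − 2.326) = Φ(0.994) = 0.8399.

Power ≈ 0.840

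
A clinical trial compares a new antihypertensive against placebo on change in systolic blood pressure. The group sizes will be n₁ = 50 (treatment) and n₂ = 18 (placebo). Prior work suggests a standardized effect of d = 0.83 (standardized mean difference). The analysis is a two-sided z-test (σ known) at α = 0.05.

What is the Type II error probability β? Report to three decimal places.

Noncentrality parameter: δ = d / √(1/n₁ + 1/n₂) = 0.83 / √(1/50 + 1/18) = 3.0196
Critical value for a two-sided test at α = 0.05: z_{α/2} = 1.960.
Power = Φ(δ − 1.960) + Φ(−δ − 1.960) = Φ(1.060) + Φ(-4.980) = 0.8553 + 0.0000 = 0.8553.
Type II error: β = 1 − power = 1 − 0.8553 = 0.1447.

β ≈ 0.145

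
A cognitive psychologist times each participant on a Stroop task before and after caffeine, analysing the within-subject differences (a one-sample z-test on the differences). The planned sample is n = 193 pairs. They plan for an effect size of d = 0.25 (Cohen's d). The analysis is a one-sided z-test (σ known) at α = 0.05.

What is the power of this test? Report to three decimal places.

Power ≈ 0.966

Noncentrality parameter: δ = d·√n = 0.25 × √193 = 3.4731
Critical value for a one-sided test at α = 0.05: z_α = 1.645.
Power = P(Z > 1.645 − δ) = Φ(1.828) = 0.9662.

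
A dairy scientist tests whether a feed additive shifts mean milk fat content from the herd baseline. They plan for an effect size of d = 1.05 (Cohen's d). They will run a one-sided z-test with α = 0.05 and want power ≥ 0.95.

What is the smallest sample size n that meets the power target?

n = 10

For power 0.95 need Φ(δ − z_{0.05}) = 0.95, so δ = z_{0.05} + z_{0.05} = 1.645 + 1.645 = 3.290.
δ = d·√n ⇒ n = (δ/d)² = (3.290 / 1.05)² = 9.82.
Rounding up, n = 10.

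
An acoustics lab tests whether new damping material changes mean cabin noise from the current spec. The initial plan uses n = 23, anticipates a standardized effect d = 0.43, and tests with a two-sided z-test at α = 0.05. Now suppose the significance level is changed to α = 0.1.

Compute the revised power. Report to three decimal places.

δ = d·√n = 0.43 × √23 = 2.0622 (unchanged). New critical value: z_{0.05} = 1.645.
Revised power = Φ(δ − 1.645) + Φ(−δ − 1.645) = Φ(0.417) + Φ(-3.707) = 0.6618 + 0.0001 = 0.6619.

Power ≈ 0.662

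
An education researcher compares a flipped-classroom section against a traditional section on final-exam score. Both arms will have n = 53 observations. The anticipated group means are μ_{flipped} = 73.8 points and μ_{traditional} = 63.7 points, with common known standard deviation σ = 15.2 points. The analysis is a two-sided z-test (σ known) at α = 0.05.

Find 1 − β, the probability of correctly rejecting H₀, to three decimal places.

Standardized effect: d = |μ_{flipped} − μ_{traditional}| / σ = |73.8 − 63.7| / 15.2 = 0.6645
Noncentrality parameter: δ = d·√(n/2) = 0.6645 × √(53/2) = 3.4206
Two-sided α = 0.05 → critical value z_{0.025} = 1.960.
Power = Φ(δ − 1.960) + Φ(−δ − 1.960) = Φ(1.461) + Φ(-5.381) = 0.9279 + 0.0000 = 0.9279.

Power ≈ 0.928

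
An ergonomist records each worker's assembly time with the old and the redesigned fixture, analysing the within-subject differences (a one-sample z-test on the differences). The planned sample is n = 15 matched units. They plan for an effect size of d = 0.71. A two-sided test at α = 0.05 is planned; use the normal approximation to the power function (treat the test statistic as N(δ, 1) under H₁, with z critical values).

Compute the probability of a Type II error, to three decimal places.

β ≈ 0.215

Noncentrality parameter: δ = d·√n = 0.71 × √15 = 2.7498
Two-sided α = 0.05 → critical value z_{0.025} = 1.960.
Power = Φ(δ − 1.960) + Φ(−δ − 1.960) = Φ(0.790) + Φ(-4.710) = 0.7852 + 0.0000 = 0.7852.
Type II error: β = 1 − power = 1 − 0.7852 = 0.2148.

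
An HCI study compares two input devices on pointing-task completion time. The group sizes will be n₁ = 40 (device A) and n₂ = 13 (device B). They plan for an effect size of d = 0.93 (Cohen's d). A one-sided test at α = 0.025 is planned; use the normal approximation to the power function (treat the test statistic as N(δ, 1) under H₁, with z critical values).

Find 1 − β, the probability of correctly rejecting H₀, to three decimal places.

Power ≈ 0.830

Noncentrality parameter: δ = d / √(1/n₁ + 1/n₂) = 0.93 / √(1/40 + 1/13) = 2.9130
Critical value for a one-sided test at α = 0.025: z_α = 1.960.
Power = Φ(δ − 1.960) = Φ(0.953) = 0.8297.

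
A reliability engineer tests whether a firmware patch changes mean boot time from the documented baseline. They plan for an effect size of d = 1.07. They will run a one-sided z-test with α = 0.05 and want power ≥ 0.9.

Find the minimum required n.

For power 0.9 need Φ(δ − z_{0.05}) = 0.9, so δ = z_{0.05} + z_{0.10} = 1.645 + 1.282 = 2.926.
δ = d·√n ⇒ n = (δ/d)² = (2.926 / 1.07)² = 7.48.
Round up to the next whole unit.

n = 8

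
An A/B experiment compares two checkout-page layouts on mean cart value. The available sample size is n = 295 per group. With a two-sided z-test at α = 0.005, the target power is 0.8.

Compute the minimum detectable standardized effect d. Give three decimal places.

Need Φ(δ − 2.807) = 0.8, so δ = 2.807 + 0.842 = 3.649.
(The second rejection-region term Φ(−δ − z_{α/2}) is negligible and dropped.)
δ = d·√(n/2) ⇒ d = δ/√(n/2) = 3.649/√(295/2) = 0.3004.

d ≈ 0.300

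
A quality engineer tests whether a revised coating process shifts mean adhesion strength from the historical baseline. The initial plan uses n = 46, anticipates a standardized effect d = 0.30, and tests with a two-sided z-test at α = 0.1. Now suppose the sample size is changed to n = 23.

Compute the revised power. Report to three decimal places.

With n = 23: δ = d·√n = 0.30 × √23 = 1.4387. Critical value z_{0.05} = 1.645.
Revised power = Φ(δ − 1.645) + Φ(−δ − 1.645) = Φ(-0.206) + Φ(-3.084) = 0.4184 + 0.0010 = 0.4194.

Power ≈ 0.419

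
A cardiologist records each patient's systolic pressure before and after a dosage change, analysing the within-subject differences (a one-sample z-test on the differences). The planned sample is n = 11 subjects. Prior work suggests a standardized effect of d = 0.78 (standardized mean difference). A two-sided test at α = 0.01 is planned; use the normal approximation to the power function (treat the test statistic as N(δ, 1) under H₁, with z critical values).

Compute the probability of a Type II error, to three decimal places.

Noncentrality parameter: λ = d·√n = 0.78 × √11 = 2.5870
Two-sided α = 0.01 → critical value z_{0.005} = 2.576.
Power = Φ(λ − 2.576) + Φ(−λ − 2.576) = Φ(0.011) + Φ(-5.163) = 0.5044 + 0.0000 = 0.5044.
Type II error: β = 1 − power = 1 − 0.5044 = 0.4956.

β ≈ 0.496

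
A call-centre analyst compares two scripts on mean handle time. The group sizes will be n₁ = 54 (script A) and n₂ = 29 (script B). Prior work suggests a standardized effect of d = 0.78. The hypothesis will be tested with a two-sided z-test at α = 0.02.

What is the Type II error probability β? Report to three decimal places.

Noncentrality parameter: δ = d / √(1/n₁ + 1/n₂) = 0.78 / √(1/54 + 1/29) = 3.3881
Two-sided α = 0.02 → critical value z_{0.01} = 2.326.
Power = Φ(δ − 2.326) + Φ(−δ − 2.326) = Φ(1.062) + Φ(-5.714) = 0.8558 + 0.0000 = 0.8558.
Type II error: β = 1 − power = 1 − 0.8558 = 0.1442.

β ≈ 0.144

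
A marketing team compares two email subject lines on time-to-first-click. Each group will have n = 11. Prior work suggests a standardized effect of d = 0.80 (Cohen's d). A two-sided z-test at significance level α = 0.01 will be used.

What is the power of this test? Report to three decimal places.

Noncentrality parameter: δ = d·√(n/2) = 0.80 × √(11/2) = 1.8762
Two-sided α = 0.01 → critical value z_{0.005} = 2.576.
Power = Φ(δ − 2.576) + Φ(−δ − 2.576) = Φ(-0.700) + Φ(-4.452) = 0.2421 + 0.0000 = 0.2421.

Power ≈ 0.242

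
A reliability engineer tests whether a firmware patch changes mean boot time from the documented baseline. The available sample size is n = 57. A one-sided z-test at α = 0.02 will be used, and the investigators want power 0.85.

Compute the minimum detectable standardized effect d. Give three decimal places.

Required noncentrality: δ = z_{0.02} + z_{0.15} = 2.054 + 1.036 = 3.090.
δ = d·√n ⇒ d = δ/√n = 3.090/√57 = 0.4093.

d ≈ 0.409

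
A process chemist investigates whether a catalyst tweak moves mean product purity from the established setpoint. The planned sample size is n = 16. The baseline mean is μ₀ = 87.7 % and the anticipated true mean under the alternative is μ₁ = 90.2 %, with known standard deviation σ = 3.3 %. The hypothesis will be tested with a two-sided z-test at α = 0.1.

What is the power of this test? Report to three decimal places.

Power ≈ 0.917

Standardized effect: d = |μ₁ − μ₀| / σ = |90.2 − 87.7| / 3.3 = 0.7576
Noncentrality parameter: δ = d·√n = 0.7576 × √16 = 3.0303
Two-sided α = 0.1 → critical value z_{0.05} = 1.645.
Power = Φ(δ − 1.645) + Φ(−δ − 1.645) = Φ(1.385) + Φ(-4.675) = 0.9170 + 0.0000 = 0.9170.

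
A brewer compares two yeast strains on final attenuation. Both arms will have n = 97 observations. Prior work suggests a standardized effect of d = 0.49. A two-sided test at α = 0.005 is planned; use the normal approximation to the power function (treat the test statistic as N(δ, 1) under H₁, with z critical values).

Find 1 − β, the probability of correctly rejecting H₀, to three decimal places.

Power ≈ 0.728

Noncentrality parameter: δ = d·√(n/2) = 0.49 × √(97/2) = 3.4125
Two-sided α = 0.005 → critical value z_{0.0025} = 2.807.
Power = Φ(δ − 2.807) + Φ(−δ − 2.807) = Φ(0.605) + Φ(-6.219) = 0.7276 + 0.0000 = 0.7276.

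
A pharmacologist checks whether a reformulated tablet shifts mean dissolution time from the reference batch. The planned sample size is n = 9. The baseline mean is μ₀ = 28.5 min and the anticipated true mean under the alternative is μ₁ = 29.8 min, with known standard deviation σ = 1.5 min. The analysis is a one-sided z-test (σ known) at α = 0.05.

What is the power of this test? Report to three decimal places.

Power ≈ 0.830

Standardized effect: d = |μ₁ − μ₀| / σ = |29.8 − 28.5| / 1.5 = 0.8667
Noncentrality parameter: δ = d·√n = 0.8667 × √9 = 2.6000
Critical value for a one-sided test at α = 0.05: z_α = 1.645.
Power = Φ(δ − 1.645) = Φ(0.955) = 0.8302.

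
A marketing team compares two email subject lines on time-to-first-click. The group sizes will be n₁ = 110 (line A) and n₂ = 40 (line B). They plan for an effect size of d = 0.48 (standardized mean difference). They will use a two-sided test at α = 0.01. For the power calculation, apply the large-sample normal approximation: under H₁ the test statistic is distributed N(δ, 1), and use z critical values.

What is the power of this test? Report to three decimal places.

Noncentrality parameter: δ = d / √(1/n₁ + 1/n₂) = 0.48 / √(1/110 + 1/40) = 2.5997
Critical value for a two-sided test at α = 0.01: z_{α/2} = 2.576.
Power = Φ(δ − 2.576) + Φ(−δ − 2.576) = Φ(0.024) + Φ(-5.176) = 0.5095 + 0.0000 = 0.5095.

Power ≈ 0.510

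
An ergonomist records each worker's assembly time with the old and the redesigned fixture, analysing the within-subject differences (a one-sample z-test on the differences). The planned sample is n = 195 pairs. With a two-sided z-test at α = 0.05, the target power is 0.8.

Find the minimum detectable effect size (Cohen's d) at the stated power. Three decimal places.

Need Φ(δ − 1.960) = 0.8, so δ = 1.960 + 0.842 = 2.802.
(Lower-tail contribution to power is negligible for δ > 0.)
δ = d·√n ⇒ d = δ/√n = 2.802/√195 = 0.2006.

d ≈ 0.201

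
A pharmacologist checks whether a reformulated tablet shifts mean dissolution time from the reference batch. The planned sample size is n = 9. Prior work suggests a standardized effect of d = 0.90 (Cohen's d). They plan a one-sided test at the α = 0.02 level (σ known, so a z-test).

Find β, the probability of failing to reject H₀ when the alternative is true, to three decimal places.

β ≈ 0.259

Noncentrality parameter: δ = d·√n = 0.90 × √9 = 2.7000
Critical value for a one-sided test at α = 0.02: z_α = 2.054.
Power = P(Z > 2.054 − δ) = Φ(0.646) = 0.7409.
Type II error: β = 1 − power = 1 − 0.7409 = 0.2591.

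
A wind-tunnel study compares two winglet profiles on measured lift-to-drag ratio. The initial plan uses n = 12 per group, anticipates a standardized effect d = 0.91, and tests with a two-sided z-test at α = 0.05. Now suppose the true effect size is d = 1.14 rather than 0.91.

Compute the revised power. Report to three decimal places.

With d = 1.14: δ = d·√(n/2) = 1.14 × √(12/2) = 2.7924. Critical value z_{0.025} = 1.960.
Revised power = Φ(δ − 1.960) + Φ(−δ − 1.960) = Φ(0.832) + Φ(-4.752) = 0.7974 + 0.0000 = 0.7974.

Power ≈ 0.797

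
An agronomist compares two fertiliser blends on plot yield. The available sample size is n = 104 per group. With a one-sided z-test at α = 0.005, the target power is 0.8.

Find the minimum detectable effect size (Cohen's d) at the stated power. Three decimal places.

d ≈ 0.474

Required noncentrality: δ = z_{0.005} + z_{0.20} = 2.576 + 0.842 = 3.417.
δ = d·√(n/2) ⇒ d = δ/√(n/2) = 3.417/√(104/2) = 0.4739.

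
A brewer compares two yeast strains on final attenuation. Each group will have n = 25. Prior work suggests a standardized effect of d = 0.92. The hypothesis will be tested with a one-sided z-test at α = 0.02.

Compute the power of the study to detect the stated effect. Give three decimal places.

Noncentrality parameter: δ = d·√(n/2) = 0.92 × √(25/2) = 3.2527
Critical value for a one-sided test at α = 0.02: z_α = 2.054.
Power = Φ(δ − 2.054) = Φ(1.199) = 0.8847.

Power ≈ 0.885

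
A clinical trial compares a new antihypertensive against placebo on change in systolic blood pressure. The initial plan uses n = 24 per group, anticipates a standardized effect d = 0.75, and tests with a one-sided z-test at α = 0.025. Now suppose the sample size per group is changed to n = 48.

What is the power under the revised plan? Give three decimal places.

With n = 48 per group: δ = d·√(n/2) = 0.75 × √(48/2) = 3.6742. Critical value z_{0.025} = 1.960.
Revised power = P(Z > 1.960 − δ) = Φ(1.714) = 0.9568.

Power ≈ 0.957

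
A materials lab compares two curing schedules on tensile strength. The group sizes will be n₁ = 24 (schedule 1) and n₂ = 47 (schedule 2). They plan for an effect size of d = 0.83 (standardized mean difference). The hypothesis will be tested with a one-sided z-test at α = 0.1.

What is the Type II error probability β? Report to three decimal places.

β ≈ 0.021

Noncentrality parameter: λ = d / √(1/n₁ + 1/n₂) = 0.83 / √(1/24 + 1/47) = 3.3083
One-sided α = 0.1 → critical value z_{0.1} = 1.282.
Power = P(Z > 1.282 − λ) = Φ(2.027) = 0.9787.
Type II error: β = 1 − power = 1 − 0.9787 = 0.0213.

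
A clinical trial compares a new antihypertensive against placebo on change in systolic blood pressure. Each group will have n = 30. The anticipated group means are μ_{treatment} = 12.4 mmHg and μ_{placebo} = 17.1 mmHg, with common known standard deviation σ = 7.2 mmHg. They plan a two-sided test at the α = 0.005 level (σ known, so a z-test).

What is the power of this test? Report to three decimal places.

Power ≈ 0.390

Standardized effect: d = |μ_{treatment} − μ_{placebo}| / σ = |12.4 − 17.1| / 7.2 = 0.6528
Noncentrality parameter: δ = d·√(n/2) = 0.6528 × √(30/2) = 2.5282
Critical value for a two-sided test at α = 0.005: z_{α/2} = 2.807.
Power = Φ(δ − 2.807) + Φ(−δ − 2.807) = Φ(-0.279) + Φ(-5.335) = 0.3902 + 0.0000 = 0.3902.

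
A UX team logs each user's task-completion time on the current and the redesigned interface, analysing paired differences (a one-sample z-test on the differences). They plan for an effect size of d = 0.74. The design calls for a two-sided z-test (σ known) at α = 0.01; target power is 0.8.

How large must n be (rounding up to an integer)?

For power 0.8 need Φ(δ − z_{0.005}) = 0.8, so δ = z_{0.005} + z_{0.20} = 2.576 + 0.842 = 3.417.
(For δ > 0 the lower-tail rejection region contributes negligibly to power, so the one-term inversion is standard.)
δ = d·√n ⇒ n = (δ/d)² = (3.417 / 0.74)² = 21.33.
Round up to the next whole unit.

n = 22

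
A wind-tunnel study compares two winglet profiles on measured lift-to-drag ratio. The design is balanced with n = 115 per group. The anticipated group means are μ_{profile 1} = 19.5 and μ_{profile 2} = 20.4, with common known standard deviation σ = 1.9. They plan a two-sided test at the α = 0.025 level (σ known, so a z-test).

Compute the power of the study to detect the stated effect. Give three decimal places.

Standardized effect: d = |μ_{profile 1} − μ_{profile 2}| / σ = |19.5 − 20.4| / 1.9 = 0.4737
Noncentrality parameter: δ = d·√(n/2) = 0.4737 × √(115/2) = 3.5919
Two-sided α = 0.025 → critical value z_{0.0125} = 2.241.
Power = Φ(δ − 2.241) + Φ(−δ − 2.241) = Φ(1.350) + Φ(-5.833) = 0.9116 + 0.0000 = 0.9116.

Power ≈ 0.912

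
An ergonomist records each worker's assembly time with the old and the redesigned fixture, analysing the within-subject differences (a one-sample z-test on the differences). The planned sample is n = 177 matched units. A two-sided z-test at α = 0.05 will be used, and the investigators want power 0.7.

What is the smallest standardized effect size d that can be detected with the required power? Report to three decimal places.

Need Φ(δ − 1.960) = 0.7, so δ = 1.960 + 0.524 = 2.484.
(Lower-tail contribution to power is negligible for δ > 0.)
δ = d·√n ⇒ d = δ/√n = 2.484/√177 = 0.1867.

d ≈ 0.187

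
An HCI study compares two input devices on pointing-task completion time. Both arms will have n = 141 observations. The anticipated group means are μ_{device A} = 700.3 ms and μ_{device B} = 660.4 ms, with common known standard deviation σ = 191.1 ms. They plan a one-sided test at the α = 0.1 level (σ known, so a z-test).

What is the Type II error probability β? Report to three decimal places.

β ≈ 0.319

Standardized effect: d = |μ_{device A} − μ_{device B}| / σ = |700.3 − 660.4| / 191.1 = 0.2088
Noncentrality parameter: δ = d·√(n/2) = 0.2088 × √(141/2) = 1.7531
One-sided α = 0.1 → critical value z_{0.1} = 1.282.
Power = Φ(δ − 1.282) = Φ(0.472) = 0.6814.
Type II error: β = 1 − power = 1 − 0.6814 = 0.3186.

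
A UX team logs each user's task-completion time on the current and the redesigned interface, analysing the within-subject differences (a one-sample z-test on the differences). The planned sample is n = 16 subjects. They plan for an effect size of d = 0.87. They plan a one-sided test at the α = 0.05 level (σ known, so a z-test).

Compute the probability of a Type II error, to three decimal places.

β ≈ 0.033

Noncentrality parameter: δ = d·√n = 0.87 × √16 = 3.4800
Critical value for a one-sided test at α = 0.05: z_α = 1.645.
Power = Φ(δ − 1.645) = Φ(1.835) = 0.9668.
Type II error: β = 1 − power = 1 − 0.9668 = 0.0332.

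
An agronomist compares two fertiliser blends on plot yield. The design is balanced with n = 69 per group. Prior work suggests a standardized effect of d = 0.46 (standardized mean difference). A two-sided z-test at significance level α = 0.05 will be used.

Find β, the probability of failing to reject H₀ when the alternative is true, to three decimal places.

Noncentrality parameter: δ = d·√(n/2) = 0.46 × √(69/2) = 2.7019
Two-sided α = 0.05 → critical value z_{0.025} = 1.960.
Power = Φ(δ − 1.960) + Φ(−δ − 1.960) = Φ(0.742) + Φ(-4.662) = 0.7709 + 0.0000 = 0.7709.
Type II error: β = 1 − power = 1 − 0.7709 = 0.2291.

β ≈ 0.229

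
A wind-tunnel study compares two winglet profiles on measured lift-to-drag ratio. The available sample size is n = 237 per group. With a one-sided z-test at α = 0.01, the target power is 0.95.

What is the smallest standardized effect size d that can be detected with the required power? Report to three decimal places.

d ≈ 0.365

Need Φ(δ − 2.326) = 0.95, so δ = 2.326 + 1.645 = 3.971.
δ = d·√(n/2) ⇒ d = δ/√(n/2) = 3.971/√(237/2) = 0.3648.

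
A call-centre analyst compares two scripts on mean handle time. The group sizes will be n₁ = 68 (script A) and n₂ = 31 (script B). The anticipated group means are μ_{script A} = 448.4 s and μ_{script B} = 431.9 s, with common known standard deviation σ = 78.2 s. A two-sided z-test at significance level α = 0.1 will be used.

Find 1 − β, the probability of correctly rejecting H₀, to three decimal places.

Standardized effect: d = |μ_{script A} − μ_{script B}| / σ = |448.4 − 431.9| / 78.2 = 0.2110
Noncentrality parameter: λ = d / √(1/n₁ + 1/n₂) = 0.2110 / √(1/68 + 1/31) = 0.9736
Critical value for a two-sided test at α = 0.1: z_{α/2} = 1.645.
Power = Φ(λ − 1.645) + Φ(−λ − 1.645) = Φ(-0.671) + Φ(-2.618) = 0.2510 + 0.0044 = 0.2555.

Power ≈ 0.255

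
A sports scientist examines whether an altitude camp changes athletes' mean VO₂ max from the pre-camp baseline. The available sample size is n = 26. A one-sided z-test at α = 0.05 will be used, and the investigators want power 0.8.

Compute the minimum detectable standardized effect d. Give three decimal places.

d ≈ 0.488

Need Φ(δ − 1.645) = 0.8, so δ = 1.645 + 0.842 = 2.486.
δ = d·√n ⇒ d = δ/√n = 2.486/√26 = 0.4876.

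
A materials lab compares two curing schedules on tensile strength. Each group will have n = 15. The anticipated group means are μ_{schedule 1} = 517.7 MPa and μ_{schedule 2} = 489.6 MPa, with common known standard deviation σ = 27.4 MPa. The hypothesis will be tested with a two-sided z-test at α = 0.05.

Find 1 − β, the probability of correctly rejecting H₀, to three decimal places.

Power ≈ 0.802

Standardized effect: d = |μ_{schedule 1} − μ_{schedule 2}| / σ = |517.7 − 489.6| / 27.4 = 1.0255
Noncentrality parameter: δ = d·√(n/2) = 1.0255 × √(15/2) = 2.8086
Critical value for a two-sided test at α = 0.05: z_{α/2} = 1.960.
Power = Φ(δ − 1.960) + Φ(−δ − 1.960) = Φ(0.849) + Φ(-4.769) = 0.8020 + 0.0000 = 0.8020.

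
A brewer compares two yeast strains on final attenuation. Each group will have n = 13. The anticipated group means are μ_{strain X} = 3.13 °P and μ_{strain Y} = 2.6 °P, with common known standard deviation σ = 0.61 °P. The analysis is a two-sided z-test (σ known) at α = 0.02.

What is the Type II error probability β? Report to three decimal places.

β ≈ 0.544

Standardized effect: d = |μ_{strain X} − μ_{strain Y}| / σ = |3.13 − 2.6| / 0.61 = 0.8689
Noncentrality parameter: δ = d·√(n/2) = 0.8689 × √(13/2) = 2.2151
Critical value for a two-sided test at α = 0.02: z_{α/2} = 2.326.
Power = Φ(δ − 2.326) + Φ(−δ − 2.326) = Φ(-0.111) + Φ(-4.541) = 0.4557 + 0.0000 = 0.4557.
Type II error: β = 1 − power = 1 − 0.4557 = 0.5443.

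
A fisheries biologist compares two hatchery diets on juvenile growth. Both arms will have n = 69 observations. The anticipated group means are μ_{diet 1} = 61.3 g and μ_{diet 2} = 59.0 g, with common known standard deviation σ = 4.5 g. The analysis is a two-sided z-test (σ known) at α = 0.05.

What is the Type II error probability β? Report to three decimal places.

β ≈ 0.149

Standardized effect: d = |μ_{diet 1} − μ_{diet 2}| / σ = |61.3 − 59.0| / 4.5 = 0.5111
Noncentrality parameter: δ = d·√(n/2) = 0.5111 × √(69/2) = 3.0021
Two-sided α = 0.05 → critical value z_{0.025} = 1.960.
Power = Φ(δ − 1.960) + Φ(−δ − 1.960) = Φ(1.042) + Φ(-4.962) = 0.8513 + 0.0000 = 0.8513.
Type II error: β = 1 − power = 1 − 0.8513 = 0.1487.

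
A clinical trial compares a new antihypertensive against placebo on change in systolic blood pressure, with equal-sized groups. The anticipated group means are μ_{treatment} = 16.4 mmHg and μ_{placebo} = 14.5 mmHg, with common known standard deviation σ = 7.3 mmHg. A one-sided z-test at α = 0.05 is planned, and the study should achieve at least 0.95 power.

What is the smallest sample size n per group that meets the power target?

Standardized effect: d = |μ_{treatment} − μ_{placebo}| / σ = |16.4 − 14.5| / 7.3 = 0.2603
Set Φ(δ − 1.645) = 0.95; then δ − 1.645 = Φ⁻¹(0.95) = 1.645, giving δ = 3.290.
δ = d·√(n/2) ⇒ n = 2(δ/d)² = 2 × (3.290 / 0.2603)² = 319.51.
Rounding up, n = 320 per group.

n = 320 per group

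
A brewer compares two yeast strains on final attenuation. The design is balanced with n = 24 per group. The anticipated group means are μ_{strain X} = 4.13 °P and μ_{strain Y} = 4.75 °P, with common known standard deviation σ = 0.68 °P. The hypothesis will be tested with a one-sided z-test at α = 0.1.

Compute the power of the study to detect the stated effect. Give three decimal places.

Power ≈ 0.970

Standardized effect: d = |μ_{strain X} − μ_{strain Y}| / σ = |4.13 − 4.75| / 0.68 = 0.9118
Noncentrality parameter: δ = d·√(n/2) = 0.9118 × √(24/2) = 3.1584
One-sided α = 0.1 → critical value z_{0.1} = 1.282.
Power = P(Z > 1.282 − δ) = Φ(1.877) = 0.9697.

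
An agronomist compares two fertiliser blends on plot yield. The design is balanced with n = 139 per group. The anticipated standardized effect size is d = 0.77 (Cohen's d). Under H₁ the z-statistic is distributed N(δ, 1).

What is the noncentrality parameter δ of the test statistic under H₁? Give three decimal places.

δ ≈ 6.419

δ = d·√(n/2) = 0.77 × √(139/2) = 6.4192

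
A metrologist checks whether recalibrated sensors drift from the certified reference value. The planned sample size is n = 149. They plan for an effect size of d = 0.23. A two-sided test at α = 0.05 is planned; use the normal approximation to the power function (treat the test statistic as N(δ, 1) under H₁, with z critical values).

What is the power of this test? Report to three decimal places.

Noncentrality parameter: δ = d·√n = 0.23 × √149 = 2.8075
Critical value for a two-sided test at α = 0.05: z_{α/2} = 1.960.
Power = Φ(δ − 1.960) + Φ(−δ − 1.960) = Φ(0.848) + Φ(-4.767) = 0.8017 + 0.0000 = 0.8017.

Power ≈ 0.802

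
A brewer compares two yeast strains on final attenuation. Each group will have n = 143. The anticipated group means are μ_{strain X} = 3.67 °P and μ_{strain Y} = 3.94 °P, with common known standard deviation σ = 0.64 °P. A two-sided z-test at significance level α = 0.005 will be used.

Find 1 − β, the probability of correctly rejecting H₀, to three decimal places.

Standardized effect: d = |μ_{strain X} − μ_{strain Y}| / σ = |3.67 − 3.94| / 0.64 = 0.4219
Noncentrality parameter: δ = d·√(n/2) = 0.4219 × √(143/2) = 3.5673
Two-sided α = 0.005 → critical value z_{0.0025} = 2.807.
Power = Φ(δ − 2.807) + Φ(−δ − 2.807) = Φ(0.760) + Φ(-6.374) = 0.7764 + 0.0000 = 0.7764.

Power ≈ 0.776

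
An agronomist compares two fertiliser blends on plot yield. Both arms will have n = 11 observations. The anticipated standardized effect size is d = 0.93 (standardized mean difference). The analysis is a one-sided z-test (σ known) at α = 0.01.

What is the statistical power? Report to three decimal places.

Noncentrality parameter: δ = d·√(n/2) = 0.93 × √(11/2) = 2.1810
Critical value for a one-sided test at α = 0.01: z_α = 2.326.
Power = P(Z > 2.326 − δ) = Φ(-0.145) = 0.4422.

Power ≈ 0.442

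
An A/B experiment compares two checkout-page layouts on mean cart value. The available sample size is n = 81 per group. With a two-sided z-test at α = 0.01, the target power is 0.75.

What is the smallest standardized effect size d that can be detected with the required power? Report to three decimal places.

d ≈ 0.511

Required noncentrality: δ = z_{0.005} + z_{0.25} = 2.576 + 0.674 = 3.250.
(The second rejection-region term Φ(−δ − z_{α/2}) is negligible and dropped.)
δ = d·√(n/2) ⇒ d = δ/√(n/2) = 3.250/√(81/2) = 0.5107.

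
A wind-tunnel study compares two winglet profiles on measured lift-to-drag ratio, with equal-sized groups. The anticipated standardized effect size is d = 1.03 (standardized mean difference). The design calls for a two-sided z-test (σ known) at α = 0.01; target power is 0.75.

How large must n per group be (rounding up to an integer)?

n = 20 per group

For power 0.75 need Φ(δ − z_{0.005}) = 0.75, so δ = z_{0.005} + z_{0.25} = 2.576 + 0.674 = 3.250.
(Ignoring the negligible lower-tail rejection probability gives the usual closed-form inversion.)
δ = d·√(n/2) ⇒ n = 2(δ/d)² = 2 × (3.250 / 1.03)² = 19.92.
Rounding up, n = 20 per group.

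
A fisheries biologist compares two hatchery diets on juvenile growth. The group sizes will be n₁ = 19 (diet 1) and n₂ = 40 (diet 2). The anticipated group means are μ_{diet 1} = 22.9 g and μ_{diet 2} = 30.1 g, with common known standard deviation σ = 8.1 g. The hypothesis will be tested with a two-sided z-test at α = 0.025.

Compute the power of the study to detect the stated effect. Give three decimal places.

Power ≈ 0.829

Standardized effect: d = |μ_{diet 1} − μ_{diet 2}| / σ = |22.9 − 30.1| / 8.1 = 0.8889
Noncentrality parameter: δ = d / √(1/n₁ + 1/n₂) = 0.8889 / √(1/19 + 1/40) = 3.1903
Two-sided α = 0.025 → critical value z_{0.0125} = 2.241.
Power = Φ(δ − 2.241) + Φ(−δ − 2.241) = Φ(0.949) + Φ(-5.432) = 0.8287 + 0.0000 = 0.8287.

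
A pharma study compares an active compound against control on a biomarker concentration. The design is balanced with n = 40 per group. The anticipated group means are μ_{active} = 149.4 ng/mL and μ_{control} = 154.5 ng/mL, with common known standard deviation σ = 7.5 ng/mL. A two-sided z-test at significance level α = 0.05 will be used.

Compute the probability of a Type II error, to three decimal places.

Standardized effect: d = |μ_{active} − μ_{control}| / σ = |149.4 − 154.5| / 7.5 = 0.6800
Noncentrality parameter: δ = d·√(n/2) = 0.6800 × √(40/2) = 3.0411
Critical value for a two-sided test at α = 0.05: z_{α/2} = 1.960.
Power = Φ(δ − 1.960) + Φ(−δ − 1.960) = Φ(1.081) + Φ(-5.001) = 0.8602 + 0.0000 = 0.8602.
Type II error: β = 1 − power = 1 − 0.8602 = 0.1398.

β ≈ 0.140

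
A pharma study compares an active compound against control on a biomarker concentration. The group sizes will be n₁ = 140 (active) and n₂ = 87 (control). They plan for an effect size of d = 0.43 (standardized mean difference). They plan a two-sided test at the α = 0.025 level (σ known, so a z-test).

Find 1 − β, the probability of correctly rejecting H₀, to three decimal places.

Power ≈ 0.818

Noncentrality parameter: δ = d / √(1/n₁ + 1/n₂) = 0.43 / √(1/140 + 1/87) = 3.1498
Two-sided α = 0.025 → critical value z_{0.0125} = 2.241.
Power = Φ(δ − 2.241) + Φ(−δ − 2.241) = Φ(0.908) + Φ(-5.391) = 0.8182 + 0.0000 = 0.8182.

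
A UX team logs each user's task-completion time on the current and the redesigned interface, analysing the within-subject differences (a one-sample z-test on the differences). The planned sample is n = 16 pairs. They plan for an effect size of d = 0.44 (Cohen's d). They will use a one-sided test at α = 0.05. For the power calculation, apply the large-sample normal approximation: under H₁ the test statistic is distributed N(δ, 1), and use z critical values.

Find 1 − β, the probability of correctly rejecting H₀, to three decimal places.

Power ≈ 0.546

Noncentrality parameter: δ = d·√n = 0.44 × √16 = 1.7600
One-sided α = 0.05 → critical value z_{0.05} = 1.645.
Power = P(Z > 1.645 − δ) = Φ(0.115) = 0.5458.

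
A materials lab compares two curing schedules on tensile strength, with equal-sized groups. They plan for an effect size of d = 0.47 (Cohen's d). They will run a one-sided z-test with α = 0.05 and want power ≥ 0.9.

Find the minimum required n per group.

Set Φ(δ − 1.645) = 0.9; then δ − 1.645 = Φ⁻¹(0.9) = 1.282, giving δ = 2.926.
δ = d·√(n/2) ⇒ n = 2(δ/d)² = 2 × (2.926 / 0.47)² = 77.54.
Round up to the next whole unit.

n = 78 per group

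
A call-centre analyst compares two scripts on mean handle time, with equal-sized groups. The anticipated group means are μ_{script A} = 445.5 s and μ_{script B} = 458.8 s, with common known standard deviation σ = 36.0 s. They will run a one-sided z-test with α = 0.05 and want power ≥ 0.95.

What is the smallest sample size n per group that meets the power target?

Standardized effect: d = |μ_{script A} − μ_{script B}| / σ = |445.5 − 458.8| / 36.0 = 0.3694
Set Φ(δ − 1.645) = 0.95; then δ − 1.645 = Φ⁻¹(0.95) = 1.645, giving δ = 3.290.
δ = d·√(n/2) ⇒ n = 2(δ/d)² = 2 × (3.290 / 0.3694)² = 158.58.
Round up to the next whole unit.

n = 159 per group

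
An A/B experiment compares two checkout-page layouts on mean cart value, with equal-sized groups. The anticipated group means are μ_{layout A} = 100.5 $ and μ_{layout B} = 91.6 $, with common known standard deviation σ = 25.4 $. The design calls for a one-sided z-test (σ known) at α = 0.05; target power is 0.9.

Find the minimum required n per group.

Standardized effect: d = |μ_{layout A} − μ_{layout B}| / σ = |100.5 − 91.6| / 25.4 = 0.3504
For power 0.9 need Φ(δ − z_{0.05}) = 0.9, so δ = z_{0.05} + z_{0.10} = 1.645 + 1.282 = 2.926.
δ = d·√(n/2) ⇒ n = 2(δ/d)² = 2 × (2.926 / 0.3504)² = 139.50.
Round up to the next whole unit.

n = 140 per group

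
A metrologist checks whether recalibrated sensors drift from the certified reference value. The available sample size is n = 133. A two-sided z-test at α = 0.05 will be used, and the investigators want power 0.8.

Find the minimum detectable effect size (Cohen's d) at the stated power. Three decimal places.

d ≈ 0.243

Required noncentrality: δ = z_{0.025} + z_{0.20} = 1.960 + 0.842 = 2.802.
(The second rejection-region term Φ(−δ − z_{α/2}) is negligible and dropped.)
δ = d·√n ⇒ d = δ/√n = 2.802/√133 = 0.2429.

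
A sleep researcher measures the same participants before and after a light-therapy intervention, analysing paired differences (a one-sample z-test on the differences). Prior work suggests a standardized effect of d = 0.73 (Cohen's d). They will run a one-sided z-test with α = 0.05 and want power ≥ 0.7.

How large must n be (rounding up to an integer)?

Set Φ(δ − 1.645) = 0.7; then δ − 1.645 = Φ⁻¹(0.7) = 0.524, giving δ = 2.169.
δ = d·√n ⇒ n = (δ/d)² = (2.169 / 0.73)² = 8.83.
Round up to the next whole unit.

n = 9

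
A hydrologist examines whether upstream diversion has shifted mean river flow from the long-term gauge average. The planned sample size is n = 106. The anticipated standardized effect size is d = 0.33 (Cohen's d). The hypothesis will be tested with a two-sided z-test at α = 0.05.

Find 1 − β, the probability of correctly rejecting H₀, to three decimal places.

Power ≈ 0.925

Noncentrality parameter: δ = d·√n = 0.33 × √106 = 3.3976
Two-sided α = 0.05 → critical value z_{0.025} = 1.960.
Power = Φ(δ − 1.960) + Φ(−δ − 1.960) = Φ(1.438) + Φ(-5.358) = 0.9247 + 0.0000 = 0.9247.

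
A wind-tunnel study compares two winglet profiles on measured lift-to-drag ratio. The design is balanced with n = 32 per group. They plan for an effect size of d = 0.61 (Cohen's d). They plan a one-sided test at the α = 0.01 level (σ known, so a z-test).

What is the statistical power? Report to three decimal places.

Noncentrality parameter: δ = d·√(n/2) = 0.61 × √(32/2) = 2.4400
One-sided α = 0.01 → critical value z_{0.01} = 2.326.
Power = Φ(δ − 2.326) = Φ(0.114) = 0.5452.

Power ≈ 0.545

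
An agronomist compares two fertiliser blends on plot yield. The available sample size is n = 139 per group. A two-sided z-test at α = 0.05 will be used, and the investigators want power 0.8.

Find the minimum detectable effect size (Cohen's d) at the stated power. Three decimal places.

Required noncentrality: δ = z_{0.025} + z_{0.20} = 1.960 + 0.842 = 2.802.
(The second rejection-region term Φ(−δ − z_{α/2}) is negligible and dropped.)
δ = d·√(n/2) ⇒ d = δ/√(n/2) = 2.802/√(139/2) = 0.3361.

d ≈ 0.336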